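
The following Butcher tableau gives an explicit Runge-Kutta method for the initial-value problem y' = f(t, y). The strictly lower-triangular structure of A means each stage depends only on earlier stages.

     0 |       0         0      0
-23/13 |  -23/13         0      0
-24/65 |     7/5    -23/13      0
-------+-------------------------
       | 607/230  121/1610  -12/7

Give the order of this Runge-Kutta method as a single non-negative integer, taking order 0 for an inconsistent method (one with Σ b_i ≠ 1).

b = (607/230, 121/1610, -12/7)
c = (0, -23/13, -24/65)
Ac = (0, 0, 529/169)
Σ b_i: 607/230·1 + 121/1610·1 + (-12/7)·1 = 1 ✓
b·c: 121/1610·(-23/13) + (-12/7)·(-24/65) = 1/2 ✓
b·c²: 121/1610·529/169 + (-12/7)·576/4225 = 1/650 ≠ 1/3 ⇒ order 2.
b·Ac: (-12/7)·529/169 = -6348/1183 ≠ 1/6

2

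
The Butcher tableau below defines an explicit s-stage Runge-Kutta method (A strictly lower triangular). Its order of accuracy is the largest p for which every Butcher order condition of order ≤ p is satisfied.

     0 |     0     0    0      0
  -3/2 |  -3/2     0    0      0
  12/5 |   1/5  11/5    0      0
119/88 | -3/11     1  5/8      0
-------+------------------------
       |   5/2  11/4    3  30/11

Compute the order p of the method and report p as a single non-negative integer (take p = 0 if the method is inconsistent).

0

b = (5/2, 11/4, 3, 30/11)
c = (0, -3/2, 12/5, 119/88)
Ac = (0, 0, -33/10, 0)
Σ b_i: 5/2·1 + 11/4·1 + 3·1 + 30/11·1 = 483/44 ≠ 1 ⇒ order 0.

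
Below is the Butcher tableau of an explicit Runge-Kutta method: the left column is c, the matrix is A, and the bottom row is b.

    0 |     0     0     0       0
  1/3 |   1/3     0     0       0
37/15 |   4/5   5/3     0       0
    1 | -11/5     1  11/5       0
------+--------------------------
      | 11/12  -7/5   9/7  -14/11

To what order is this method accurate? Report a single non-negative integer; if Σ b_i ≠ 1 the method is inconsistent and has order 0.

0

b = (11/12, -7/5, 9/7, -14/11)
c = (0, 1/3, 37/15, 1)
Ac = (0, 0, 5/9, 144/25)
Σ b_i: 11/12·1 + (-7/5)·1 + 9/7·1 + (-14/11)·1 = -2173/4620 ≠ 1 ⇒ order 0.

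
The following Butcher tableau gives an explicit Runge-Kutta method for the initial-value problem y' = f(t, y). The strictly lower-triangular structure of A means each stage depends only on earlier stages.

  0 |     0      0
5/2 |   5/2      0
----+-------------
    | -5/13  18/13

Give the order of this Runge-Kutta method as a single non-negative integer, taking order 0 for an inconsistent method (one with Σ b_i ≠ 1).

1

b = (-5/13, 18/13)
c = (0, 5/2)
Σ b_i: (-5/13)·1 + 18/13·1 = 1 ✓
b·c: 18/13·5/2 = 45/13 ≠ 1/2 ⇒ order 1.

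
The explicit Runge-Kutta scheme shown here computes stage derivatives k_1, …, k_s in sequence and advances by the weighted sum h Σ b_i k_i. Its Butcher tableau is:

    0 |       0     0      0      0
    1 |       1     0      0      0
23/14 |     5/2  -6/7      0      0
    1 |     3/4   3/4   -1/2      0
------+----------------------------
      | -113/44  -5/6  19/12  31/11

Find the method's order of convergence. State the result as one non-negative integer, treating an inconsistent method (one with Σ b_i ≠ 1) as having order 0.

b = (-113/44, -5/6, 19/12, 31/11)
c = (0, 1, 23/14, 1)
Ac = (0, 0, -6/7, -1/14)
Σ b_i: (-113/44)·1 + (-5/6)·1 + 19/12·1 + 31/11·1 = 1 ✓
b·c: (-5/6)·1 + 19/12·23/14 + 31/11·1 = 2825/616 ≠ 1/2 ⇒ order 1.

1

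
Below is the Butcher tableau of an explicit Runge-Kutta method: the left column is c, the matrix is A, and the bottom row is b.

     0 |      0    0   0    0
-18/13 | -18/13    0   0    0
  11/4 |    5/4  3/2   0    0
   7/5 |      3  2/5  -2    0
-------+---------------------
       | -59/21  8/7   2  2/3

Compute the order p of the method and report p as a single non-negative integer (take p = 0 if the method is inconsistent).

1

b = (-59/21, 8/7, 2, 2/3)
c = (0, -18/13, 11/4, 7/5)
Ac = (0, 0, -27/13, -787/130)
Σ b_i: (-59/21)·1 + 8/7·1 + 2·1 + 2/3·1 = 1 ✓
b·c: 8/7·(-18/13) + 2·11/4 + 2/3·7/5 = 13243/2730 ≠ 1/2 ⇒ order 1.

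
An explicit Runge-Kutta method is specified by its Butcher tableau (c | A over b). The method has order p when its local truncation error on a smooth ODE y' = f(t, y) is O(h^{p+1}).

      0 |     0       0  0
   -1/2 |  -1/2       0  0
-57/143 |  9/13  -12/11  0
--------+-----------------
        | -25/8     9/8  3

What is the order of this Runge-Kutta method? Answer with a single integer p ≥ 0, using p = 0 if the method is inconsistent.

1

b = (-25/8, 9/8, 3)
c = (0, -1/2, -57/143)
Ac = (0, 0, 6/11)
Σ b_i: (-25/8)·1 + 9/8·1 + 3·1 = 1 ✓
b·c: 9/8·(-1/2) + 3·(-57/143) = -4023/2288 ≠ 1/2 ⇒ order 1.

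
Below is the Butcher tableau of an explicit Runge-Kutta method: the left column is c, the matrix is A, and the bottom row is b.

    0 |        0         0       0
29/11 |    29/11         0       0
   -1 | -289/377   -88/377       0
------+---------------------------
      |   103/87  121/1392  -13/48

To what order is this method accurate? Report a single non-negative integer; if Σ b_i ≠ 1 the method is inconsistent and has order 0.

3

b = (103/87, 121/1392, -13/48)
c = (0, 29/11, -1)
Ac = (0, 0, -8/13)
Σ b_i: 103/87·1 + 121/1392·1 + (-13/48)·1 = 1 ✓
b·c: 121/1392·29/11 + (-13/48)·(-1) = 1/2 ✓
b·c²: 121/1392·841/121 + (-13/48)·1 = 1/3 ✓
b·Ac: (-13/48)·(-8/13) = 1/6 ✓; 3 stages ⇒ order 3.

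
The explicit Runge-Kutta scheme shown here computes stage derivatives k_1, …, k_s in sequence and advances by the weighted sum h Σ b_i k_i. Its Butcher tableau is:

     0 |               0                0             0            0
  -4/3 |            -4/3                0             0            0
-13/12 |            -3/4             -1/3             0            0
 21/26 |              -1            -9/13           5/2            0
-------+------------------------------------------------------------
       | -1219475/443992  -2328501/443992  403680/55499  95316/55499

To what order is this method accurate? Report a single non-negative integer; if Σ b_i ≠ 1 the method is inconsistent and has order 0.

b = (-1219475/443992, -2328501/443992, 403680/55499, 95316/55499)
c = (0, -4/3, -13/12, 21/26)
Ac = (0, 0, 4/9, -557/312)
Σ b_i: (-1219475/443992)·1 + (-2328501/443992)·1 + 403680/55499·1 + 95316/55499·1 = 1 ✓
b·c: (-2328501/443992)·(-4/3) + 403680/55499·(-13/12) + 95316/55499·21/26 = 1/2 ✓
b·c²: (-2328501/443992)·16/9 + 403680/55499·169/144 + 95316/55499·441/676 = 1/3 ✓
b·Ac: 403680/55499·4/9 + 95316/55499·(-557/312) = 1/6 ✓
b·c³: (-2328501/443992)·(-64/27) + 403680/55499·(-2197/1728) + 95316/55499·9261/17576 = 26547970/6493383 ≠ 1/4 ⇒ order 3.
b·(c∘Ac): 403680/55499·(-13/27) + 95316/55499·(-3899/2704) = -11944951/1997964 ≠ 1/8
b·Ac²: 403680/55499·(-16/27) + 95316/55499·6377/3744 = -5534639/3995928 ≠ 1/12
b·A²c: 95316/55499·10/9 = 317720/166497 ≠ 1/24

3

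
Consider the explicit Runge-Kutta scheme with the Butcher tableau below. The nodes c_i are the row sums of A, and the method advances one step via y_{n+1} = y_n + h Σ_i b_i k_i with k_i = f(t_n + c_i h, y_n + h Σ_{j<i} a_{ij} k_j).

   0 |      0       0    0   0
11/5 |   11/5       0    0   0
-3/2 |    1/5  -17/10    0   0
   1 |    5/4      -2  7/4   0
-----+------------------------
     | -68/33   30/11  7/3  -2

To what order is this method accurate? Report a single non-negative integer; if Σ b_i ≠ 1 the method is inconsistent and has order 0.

2

b = (-68/33, 30/11, 7/3, -2)
c = (0, 11/5, -3/2, 1)
Ac = (0, 0, -187/50, -281/40)
Σ b_i: (-68/33)·1 + 30/11·1 + 7/3·1 + (-2)·1 = 1 ✓
b·c: 30/11·11/5 + 7/3·(-3/2) + (-2)·1 = 1/2 ✓
b·c²: 30/11·121/25 + 7/3·9/4 + (-2)·1 = 329/20 ≠ 1/3 ⇒ order 2.
b·Ac: 7/3·(-187/50) + (-2)·(-281/40) = 1597/300 ≠ 1/6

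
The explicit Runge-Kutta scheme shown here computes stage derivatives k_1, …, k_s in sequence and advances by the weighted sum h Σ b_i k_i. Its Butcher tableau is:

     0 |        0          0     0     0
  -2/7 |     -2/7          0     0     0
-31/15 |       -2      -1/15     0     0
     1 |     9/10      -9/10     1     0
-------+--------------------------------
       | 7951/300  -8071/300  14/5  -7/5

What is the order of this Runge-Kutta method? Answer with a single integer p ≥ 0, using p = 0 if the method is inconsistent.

2

b = (7951/300, -8071/300, 14/5, -7/5)
c = (0, -2/7, -31/15, 1)
Ac = (0, 0, 2/105, -38/21)
Σ b_i: 7951/300·1 + (-8071/300)·1 + 14/5·1 + (-7/5)·1 = 1 ✓
b·c: (-8071/300)·(-2/7) + 14/5·(-31/15) + (-7/5)·1 = 1/2 ✓
b·c²: (-8071/300)·4/49 + 14/5·961/225 + (-7/5)·1 = 65858/7875 ≠ 1/3 ⇒ order 2.
b·Ac: 14/5·2/105 + (-7/5)·(-38/21) = 194/75 ≠ 1/6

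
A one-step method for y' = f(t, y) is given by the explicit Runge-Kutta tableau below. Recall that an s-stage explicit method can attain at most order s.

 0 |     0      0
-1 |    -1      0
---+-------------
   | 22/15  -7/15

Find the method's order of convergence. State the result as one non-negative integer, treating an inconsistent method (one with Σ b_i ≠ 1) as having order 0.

1

b = (22/15, -7/15)
c = (0, -1)
Σ b_i: 22/15·1 + (-7/15)·1 = 1 ✓
b·c: (-7/15)·(-1) = 7/15 ≠ 1/2 ⇒ order 1.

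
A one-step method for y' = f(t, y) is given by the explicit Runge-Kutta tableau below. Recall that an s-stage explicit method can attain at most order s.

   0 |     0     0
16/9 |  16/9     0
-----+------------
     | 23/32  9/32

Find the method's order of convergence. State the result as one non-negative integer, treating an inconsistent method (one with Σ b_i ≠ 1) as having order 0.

b = (23/32, 9/32)
c = (0, 16/9)
Σ b_i: 23/32·1 + 9/32·1 = 1 ✓
b·c: 9/32·16/9 = 1/2 ✓; 2 stages ⇒ order 2.

2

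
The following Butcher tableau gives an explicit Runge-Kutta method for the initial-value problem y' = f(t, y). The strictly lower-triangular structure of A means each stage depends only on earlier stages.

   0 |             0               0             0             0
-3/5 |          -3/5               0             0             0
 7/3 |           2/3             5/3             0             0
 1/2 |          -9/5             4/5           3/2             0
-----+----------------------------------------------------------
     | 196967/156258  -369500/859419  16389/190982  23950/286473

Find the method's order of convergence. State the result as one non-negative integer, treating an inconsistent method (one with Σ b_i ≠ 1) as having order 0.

3

b = (196967/156258, -369500/859419, 16389/190982, 23950/286473)
c = (0, -3/5, 7/3, 1/2)
Ac = (0, 0, -1, 151/50)
Σ b_i: 196967/156258·1 + (-369500/859419)·1 + 16389/190982·1 + 23950/286473·1 = 1 ✓
b·c: (-369500/859419)·(-3/5) + 16389/190982·7/3 + 23950/286473·1/2 = 1/2 ✓
b·c²: (-369500/859419)·9/25 + 16389/190982·49/9 + 23950/286473·1/4 = 1/3 ✓
b·Ac: 16389/190982·(-1) + 23950/286473·151/50 = 1/6 ✓
b·c³: (-369500/859419)·(-27/125) + 16389/190982·343/27 + 23950/286473·1/8 = 124327/104172 ≠ 1/4 ⇒ order 3.
b·(c∘Ac): 16389/190982·(-7/3) + 23950/286473·151/100 = -1927/26043 ≠ 1/8
b·Ac²: 16389/190982·3/5 + 23950/286473·6341/750 = 592471/781290 ≠ 1/12
b·A²c: 23950/286473·(-3/2) = -11975/95491 ≠ 1/24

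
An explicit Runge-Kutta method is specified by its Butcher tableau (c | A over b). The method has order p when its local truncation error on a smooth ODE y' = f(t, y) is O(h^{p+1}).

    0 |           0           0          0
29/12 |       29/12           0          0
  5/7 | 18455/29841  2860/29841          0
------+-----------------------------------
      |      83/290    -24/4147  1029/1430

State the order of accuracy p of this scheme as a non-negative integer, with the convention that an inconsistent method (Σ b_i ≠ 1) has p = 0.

3

b = (83/290, -24/4147, 1029/1430)
c = (0, 29/12, 5/7)
Ac = (0, 0, 715/3087)
Σ b_i: 83/290·1 + (-24/4147)·1 + 1029/1430·1 = 1 ✓
b·c: (-24/4147)·29/12 + 1029/1430·5/7 = 1/2 ✓
b·c²: (-24/4147)·841/144 + 1029/1430·25/49 = 1/3 ✓
b·Ac: 1029/1430·715/3087 = 1/6 ✓; 3 stages ⇒ order 3.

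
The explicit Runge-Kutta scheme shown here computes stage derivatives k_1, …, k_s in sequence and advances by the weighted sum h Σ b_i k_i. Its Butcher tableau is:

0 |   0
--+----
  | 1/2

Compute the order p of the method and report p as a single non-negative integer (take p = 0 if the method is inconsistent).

b = (1/2)
c = (0)
Σ b_i: 1/2·1 = 1/2 ≠ 1 ⇒ order 0.

0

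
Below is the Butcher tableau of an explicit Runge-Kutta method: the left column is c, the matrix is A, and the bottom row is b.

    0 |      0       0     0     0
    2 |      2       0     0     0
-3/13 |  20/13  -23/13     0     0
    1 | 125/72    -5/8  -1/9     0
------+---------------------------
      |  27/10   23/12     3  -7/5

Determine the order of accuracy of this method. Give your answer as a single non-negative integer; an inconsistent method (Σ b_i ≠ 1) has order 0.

0

b = (27/10, 23/12, 3, -7/5)
c = (0, 2, -3/13, 1)
Ac = (0, 0, -46/13, -191/156)
Σ b_i: 27/10·1 + 23/12·1 + 3·1 + (-7/5)·1 = 373/60 ≠ 1 ⇒ order 0.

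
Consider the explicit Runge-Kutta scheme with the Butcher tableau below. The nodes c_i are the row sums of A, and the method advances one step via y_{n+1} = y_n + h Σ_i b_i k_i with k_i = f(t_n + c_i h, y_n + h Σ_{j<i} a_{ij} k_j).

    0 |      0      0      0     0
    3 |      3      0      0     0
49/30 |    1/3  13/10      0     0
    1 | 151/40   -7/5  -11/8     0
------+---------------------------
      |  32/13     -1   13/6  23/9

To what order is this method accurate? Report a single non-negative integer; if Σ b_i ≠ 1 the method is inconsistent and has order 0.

b = (32/13, -1, 13/6, 23/9)
c = (0, 3, 49/30, 1)
Ac = (0, 0, 39/10, -1547/240)
Σ b_i: 32/13·1 + (-1)·1 + 13/6·1 + 23/9·1 = 1447/234 ≠ 1 ⇒ order 0.

0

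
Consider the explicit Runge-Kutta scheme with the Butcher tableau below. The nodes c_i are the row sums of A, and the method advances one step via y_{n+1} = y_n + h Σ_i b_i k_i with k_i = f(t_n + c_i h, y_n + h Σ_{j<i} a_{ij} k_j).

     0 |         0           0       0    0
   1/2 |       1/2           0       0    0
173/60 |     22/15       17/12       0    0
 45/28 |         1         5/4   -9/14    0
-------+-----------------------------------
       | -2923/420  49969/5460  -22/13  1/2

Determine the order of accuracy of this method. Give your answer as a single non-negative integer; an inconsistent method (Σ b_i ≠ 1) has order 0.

b = (-2923/420, 49969/5460, -22/13, 1/2)
c = (0, 1/2, 173/60, 45/28)
Ac = (0, 0, 17/24, -43/35)
Σ b_i: (-2923/420)·1 + 49969/5460·1 + (-22/13)·1 + 1/2·1 = 1 ✓
b·c: 49969/5460·1/2 + (-22/13)·173/60 + 1/2·45/28 = 1/2 ✓
b·c²: 49969/5460·1/4 + (-22/13)·29929/3600 + 1/2·2025/784 = -3700793/352800 ≠ 1/3 ⇒ order 2.
b·Ac: (-22/13)·17/24 + 1/2·(-43/35) = -9899/5460 ≠ 1/6

2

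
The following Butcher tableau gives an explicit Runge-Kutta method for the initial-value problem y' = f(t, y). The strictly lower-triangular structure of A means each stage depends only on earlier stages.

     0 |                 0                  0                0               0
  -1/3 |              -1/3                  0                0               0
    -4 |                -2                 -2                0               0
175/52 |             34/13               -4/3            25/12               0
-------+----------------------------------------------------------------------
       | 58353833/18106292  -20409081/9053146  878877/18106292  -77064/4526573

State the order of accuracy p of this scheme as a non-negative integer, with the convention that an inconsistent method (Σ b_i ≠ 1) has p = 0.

b = (58353833/18106292, -20409081/9053146, 878877/18106292, -77064/4526573)
c = (0, -1/3, -4, 175/52)
Ac = (0, 0, 2/3, -71/9)
Σ b_i: 58353833/18106292·1 + (-20409081/9053146)·1 + 878877/18106292·1 + (-77064/4526573)·1 = 1 ✓
b·c: (-20409081/9053146)·(-1/3) + 878877/18106292·(-4) + (-77064/4526573)·175/52 = 1/2 ✓
b·c²: (-20409081/9053146)·1/9 + 878877/18106292·16 + (-77064/4526573)·30625/2704 = 1/3 ✓
b·Ac: 878877/18106292·2/3 + (-77064/4526573)·(-71/9) = 1/6 ✓
b·c³: (-20409081/9053146)·(-1/27) + 878877/18106292·(-64) + (-77064/4526573)·5359375/140608 = -15557663923/4236872328 ≠ 1/4 ⇒ order 3.
b·(c∘Ac): 878877/18106292·(-8/3) + (-77064/4526573)·(-12425/468) = 4380196/13579719 ≠ 1/8
b·Ac²: 878877/18106292·(-2/9) + (-77064/4526573)·896/27 = -46911773/81478314 ≠ 1/12
b·A²c: (-77064/4526573)·25/18 = -321100/13579719 ≠ 1/24

3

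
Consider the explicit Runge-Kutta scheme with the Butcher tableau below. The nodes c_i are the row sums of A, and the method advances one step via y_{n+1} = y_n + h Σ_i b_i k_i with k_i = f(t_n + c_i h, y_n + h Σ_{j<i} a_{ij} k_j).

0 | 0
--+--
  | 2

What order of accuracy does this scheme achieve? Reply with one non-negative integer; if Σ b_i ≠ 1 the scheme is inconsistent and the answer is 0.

0

b = (2)
c = (0)
Σ b_i: 2·1 = 2 ≠ 1 ⇒ order 0.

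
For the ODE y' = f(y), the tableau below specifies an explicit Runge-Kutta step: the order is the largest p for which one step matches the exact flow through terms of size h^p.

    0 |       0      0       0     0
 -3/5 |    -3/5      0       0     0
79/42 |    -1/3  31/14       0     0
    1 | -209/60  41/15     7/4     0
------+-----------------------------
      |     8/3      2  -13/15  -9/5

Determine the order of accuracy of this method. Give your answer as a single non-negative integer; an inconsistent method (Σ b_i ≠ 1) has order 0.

0

b = (8/3, 2, -13/15, -9/5)
c = (0, -3/5, 79/42, 1)
Ac = (0, 0, -93/70, 991/600)
Σ b_i: 8/3·1 + 2·1 + (-13/15)·1 + (-9/5)·1 = 2 ≠ 1 ⇒ order 0.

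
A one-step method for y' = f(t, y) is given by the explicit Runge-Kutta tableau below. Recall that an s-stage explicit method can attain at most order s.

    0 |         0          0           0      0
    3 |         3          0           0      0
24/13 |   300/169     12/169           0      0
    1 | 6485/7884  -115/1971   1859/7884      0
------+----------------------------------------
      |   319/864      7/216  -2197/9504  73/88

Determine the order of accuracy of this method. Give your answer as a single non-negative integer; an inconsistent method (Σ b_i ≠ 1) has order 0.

b = (319/864, 7/216, -2197/9504, 73/88)
c = (0, 3, 24/13, 1)
Ac = (0, 0, 36/169, 19/73)
Σ b_i: 319/864·1 + 7/216·1 + (-2197/9504)·1 + 73/88·1 = 1 ✓
b·c: 7/216·3 + (-2197/9504)·24/13 + 73/88·1 = 1/2 ✓
b·c²: 7/216·9 + (-2197/9504)·576/169 + 73/88·1 = 1/3 ✓
b·Ac: (-2197/9504)·36/169 + 73/88·19/73 = 1/6 ✓
b·c³: 7/216·27 + (-2197/9504)·13824/2197 + 73/88·1 = 1/4 ✓
b·(c∘Ac): (-2197/9504)·864/2197 + 73/88·19/73 = 1/8 ✓
b·Ac²: (-2197/9504)·108/169 + 73/88·61/219 = 1/12 ✓
b·A²c: 73/88·11/219 = 1/24 ✓; 4 stages ⇒ order 4.

4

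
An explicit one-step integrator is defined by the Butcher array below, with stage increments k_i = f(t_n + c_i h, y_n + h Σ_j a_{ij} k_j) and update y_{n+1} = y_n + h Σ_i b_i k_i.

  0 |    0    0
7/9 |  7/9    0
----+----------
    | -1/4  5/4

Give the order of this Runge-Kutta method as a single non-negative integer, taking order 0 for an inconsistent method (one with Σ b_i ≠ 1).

b = (-1/4, 5/4)
c = (0, 7/9)
Σ b_i: (-1/4)·1 + 5/4·1 = 1 ✓
b·c: 5/4·7/9 = 35/36 ≠ 1/2 ⇒ order 1.

1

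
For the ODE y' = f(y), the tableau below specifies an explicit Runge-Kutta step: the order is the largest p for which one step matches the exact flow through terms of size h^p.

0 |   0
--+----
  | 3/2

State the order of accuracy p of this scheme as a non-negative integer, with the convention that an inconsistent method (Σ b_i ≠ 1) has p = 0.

b = (3/2)
c = (0)
Σ b_i: 3/2·1 = 3/2 ≠ 1 ⇒ order 0.

0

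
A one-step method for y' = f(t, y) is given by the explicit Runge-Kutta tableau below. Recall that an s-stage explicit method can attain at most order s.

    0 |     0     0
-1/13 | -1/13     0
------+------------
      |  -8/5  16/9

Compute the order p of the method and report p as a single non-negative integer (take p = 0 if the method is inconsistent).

0

b = (-8/5, 16/9)
c = (0, -1/13)
Σ b_i: (-8/5)·1 + 16/9·1 = 8/45 ≠ 1 ⇒ order 0.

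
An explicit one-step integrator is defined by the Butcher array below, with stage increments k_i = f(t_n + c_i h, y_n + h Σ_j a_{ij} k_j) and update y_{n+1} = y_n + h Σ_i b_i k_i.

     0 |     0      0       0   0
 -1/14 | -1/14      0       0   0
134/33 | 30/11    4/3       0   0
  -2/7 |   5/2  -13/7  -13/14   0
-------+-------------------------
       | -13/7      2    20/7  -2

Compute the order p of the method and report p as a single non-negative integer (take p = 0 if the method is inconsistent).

1

b = (-13/7, 2, 20/7, -2)
c = (0, -1/14, 134/33, -2/7)
Ac = (0, 0, -2/21, -11765/3234)
Σ b_i: (-13/7)·1 + 2·1 + 20/7·1 + (-2)·1 = 1 ✓
b·c: 2·(-1/14) + 20/7·134/33 + (-2)·(-2/7) = 397/33 ≠ 1/2 ⇒ order 1.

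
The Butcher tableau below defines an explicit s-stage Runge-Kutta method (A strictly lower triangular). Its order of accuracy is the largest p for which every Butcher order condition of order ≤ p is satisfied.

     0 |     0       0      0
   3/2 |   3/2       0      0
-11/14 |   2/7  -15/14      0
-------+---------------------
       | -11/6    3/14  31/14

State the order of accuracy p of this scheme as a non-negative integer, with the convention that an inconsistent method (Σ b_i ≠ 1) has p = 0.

0

b = (-11/6, 3/14, 31/14)
c = (0, 3/2, -11/14)
Ac = (0, 0, -45/28)
Σ b_i: (-11/6)·1 + 3/14·1 + 31/14·1 = 25/42 ≠ 1 ⇒ order 0.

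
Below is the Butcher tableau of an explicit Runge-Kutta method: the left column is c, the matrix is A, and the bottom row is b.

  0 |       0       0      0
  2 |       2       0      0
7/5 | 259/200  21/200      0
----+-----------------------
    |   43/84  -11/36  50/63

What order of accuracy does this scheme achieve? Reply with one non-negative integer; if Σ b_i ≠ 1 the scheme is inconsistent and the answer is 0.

b = (43/84, -11/36, 50/63)
c = (0, 2, 7/5)
Ac = (0, 0, 21/100)
Σ b_i: 43/84·1 + (-11/36)·1 + 50/63·1 = 1 ✓
b·c: (-11/36)·2 + 50/63·7/5 = 1/2 ✓
b·c²: (-11/36)·4 + 50/63·49/25 = 1/3 ✓
b·Ac: 50/63·21/100 = 1/6 ✓; 3 stages ⇒ order 3.

3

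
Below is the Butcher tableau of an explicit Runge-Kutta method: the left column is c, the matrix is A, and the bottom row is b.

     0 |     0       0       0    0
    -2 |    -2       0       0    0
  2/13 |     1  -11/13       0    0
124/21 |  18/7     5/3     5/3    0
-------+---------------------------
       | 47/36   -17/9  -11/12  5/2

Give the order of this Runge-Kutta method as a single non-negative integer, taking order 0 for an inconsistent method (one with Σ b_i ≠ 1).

b = (47/36, -17/9, -11/12, 5/2)
c = (0, -2, 2/13, 124/21)
Ac = (0, 0, 22/13, -40/13)
Σ b_i: 47/36·1 + (-17/9)·1 + (-11/12)·1 + 5/2·1 = 1 ✓
b·c: (-17/9)·(-2) + (-11/12)·2/13 + 5/2·124/21 = 30137/1638 ≠ 1/2 ⇒ order 1.

1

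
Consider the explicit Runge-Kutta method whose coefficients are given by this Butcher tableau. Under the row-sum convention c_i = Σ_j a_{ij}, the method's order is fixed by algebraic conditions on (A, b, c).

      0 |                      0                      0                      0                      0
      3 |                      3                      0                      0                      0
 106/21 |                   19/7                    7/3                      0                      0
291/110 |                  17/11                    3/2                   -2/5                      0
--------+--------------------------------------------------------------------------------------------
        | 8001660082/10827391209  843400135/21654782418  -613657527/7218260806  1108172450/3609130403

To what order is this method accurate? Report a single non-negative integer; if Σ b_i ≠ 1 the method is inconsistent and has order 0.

3

b = (8001660082/10827391209, 843400135/21654782418, -613657527/7218260806, 1108172450/3609130403)
c = (0, 3, 106/21, 291/110)
Ac = (0, 0, 7, 521/210)
Σ b_i: 8001660082/10827391209·1 + 843400135/21654782418·1 + (-613657527/7218260806)·1 + 1108172450/3609130403·1 = 1 ✓
b·c: 843400135/21654782418·3 + (-613657527/7218260806)·106/21 + 1108172450/3609130403·291/110 = 1/2 ✓
b·c²: 843400135/21654782418·9 + (-613657527/7218260806)·11236/441 + 1108172450/3609130403·84681/12100 = 1/3 ✓
b·Ac: (-613657527/7218260806)·7 + 1108172450/3609130403·521/210 = 1/6 ✓
b·c³: 843400135/21654782418·27 + (-613657527/7218260806)·1191016/9261 + 1108172450/3609130403·24642171/1331000 = -29992734646939/7146078197940 ≠ 1/4 ⇒ order 3.
b·(c∘Ac): (-613657527/7218260806)·106/3 + 1108172450/3609130403·50537/7700 = -7136147485/7218260806 ≠ 1/8
b·Ac²: (-613657527/7218260806)·21 + 1108172450/3609130403·14591/4410 = -349887644851/454750430778 ≠ 1/12
b·A²c: 1108172450/3609130403·(-14/5) = -3102882860/3609130403 ≠ 1/24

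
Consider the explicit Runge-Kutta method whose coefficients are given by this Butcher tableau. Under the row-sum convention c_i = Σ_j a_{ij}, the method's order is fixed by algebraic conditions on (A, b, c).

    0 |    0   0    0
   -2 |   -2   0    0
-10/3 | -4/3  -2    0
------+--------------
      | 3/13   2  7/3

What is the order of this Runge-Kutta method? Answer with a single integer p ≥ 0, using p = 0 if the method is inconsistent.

0

b = (3/13, 2, 7/3)
c = (0, -2, -10/3)
Ac = (0, 0, 4)
Σ b_i: 3/13·1 + 2·1 + 7/3·1 = 178/39 ≠ 1 ⇒ order 0.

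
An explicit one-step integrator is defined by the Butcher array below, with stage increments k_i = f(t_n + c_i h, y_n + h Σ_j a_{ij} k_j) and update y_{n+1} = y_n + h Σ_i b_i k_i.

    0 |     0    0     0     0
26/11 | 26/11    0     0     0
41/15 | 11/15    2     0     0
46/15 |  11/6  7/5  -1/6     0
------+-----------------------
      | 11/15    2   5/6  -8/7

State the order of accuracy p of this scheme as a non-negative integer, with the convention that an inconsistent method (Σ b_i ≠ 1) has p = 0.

b = (11/15, 2, 5/6, -8/7)
c = (0, 26/11, 41/15, 46/15)
Ac = (0, 0, 52/11, 565/198)
Σ b_i: 11/15·1 + 2·1 + 5/6·1 + (-8/7)·1 = 509/210 ≠ 1 ⇒ order 0.

0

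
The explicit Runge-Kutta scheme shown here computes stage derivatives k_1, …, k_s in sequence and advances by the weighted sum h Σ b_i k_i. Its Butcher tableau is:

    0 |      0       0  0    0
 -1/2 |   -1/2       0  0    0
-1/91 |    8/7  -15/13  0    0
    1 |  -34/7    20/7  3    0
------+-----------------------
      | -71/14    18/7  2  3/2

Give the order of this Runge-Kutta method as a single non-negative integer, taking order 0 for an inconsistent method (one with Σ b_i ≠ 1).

b = (-71/14, 18/7, 2, 3/2)
c = (0, -1/2, -1/91, 1)
Ac = (0, 0, 15/26, -19/13)
Σ b_i: (-71/14)·1 + 18/7·1 + 2·1 + 3/2·1 = 1 ✓
b·c: 18/7·(-1/2) + 2·(-1/91) + 3/2·1 = 5/26 ≠ 1/2 ⇒ order 1.

1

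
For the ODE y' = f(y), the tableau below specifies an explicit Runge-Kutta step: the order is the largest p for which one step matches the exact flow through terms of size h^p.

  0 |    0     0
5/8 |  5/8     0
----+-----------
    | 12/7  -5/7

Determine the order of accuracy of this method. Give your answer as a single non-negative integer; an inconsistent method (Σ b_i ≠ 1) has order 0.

b = (12/7, -5/7)
c = (0, 5/8)
Σ b_i: 12/7·1 + (-5/7)·1 = 1 ✓
b·c: (-5/7)·5/8 = -25/56 ≠ 1/2 ⇒ order 1.

1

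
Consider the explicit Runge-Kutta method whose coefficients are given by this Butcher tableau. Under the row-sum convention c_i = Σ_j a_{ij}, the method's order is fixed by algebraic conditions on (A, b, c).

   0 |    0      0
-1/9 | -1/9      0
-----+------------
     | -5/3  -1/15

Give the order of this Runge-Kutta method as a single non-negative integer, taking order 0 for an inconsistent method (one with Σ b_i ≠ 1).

0

b = (-5/3, -1/15)
c = (0, -1/9)
Σ b_i: (-5/3)·1 + (-1/15)·1 = -26/15 ≠ 1 ⇒ order 0.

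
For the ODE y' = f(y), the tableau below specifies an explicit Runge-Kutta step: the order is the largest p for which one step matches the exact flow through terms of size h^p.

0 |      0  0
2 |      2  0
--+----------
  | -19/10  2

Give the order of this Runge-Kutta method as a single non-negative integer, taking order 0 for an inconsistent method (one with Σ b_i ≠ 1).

b = (-19/10, 2)
c = (0, 2)
Σ b_i: (-19/10)·1 + 2·1 = 1/10 ≠ 1 ⇒ order 0.

0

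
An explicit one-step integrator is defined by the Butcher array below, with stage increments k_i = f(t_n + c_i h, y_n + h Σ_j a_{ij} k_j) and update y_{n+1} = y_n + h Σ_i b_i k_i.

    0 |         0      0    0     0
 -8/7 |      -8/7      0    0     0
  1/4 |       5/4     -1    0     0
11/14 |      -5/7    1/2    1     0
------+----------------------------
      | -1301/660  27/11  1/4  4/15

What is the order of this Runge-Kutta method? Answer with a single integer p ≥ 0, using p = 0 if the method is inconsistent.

b = (-1301/660, 27/11, 1/4, 4/15)
c = (0, -8/7, 1/4, 11/14)
Ac = (0, 0, 8/7, -9/28)
Σ b_i: (-1301/660)·1 + 27/11·1 + 1/4·1 + 4/15·1 = 1 ✓
b·c: 27/11·(-8/7) + 1/4·1/4 + 4/15·11/14 = -46813/18480 ≠ 1/2 ⇒ order 1.

1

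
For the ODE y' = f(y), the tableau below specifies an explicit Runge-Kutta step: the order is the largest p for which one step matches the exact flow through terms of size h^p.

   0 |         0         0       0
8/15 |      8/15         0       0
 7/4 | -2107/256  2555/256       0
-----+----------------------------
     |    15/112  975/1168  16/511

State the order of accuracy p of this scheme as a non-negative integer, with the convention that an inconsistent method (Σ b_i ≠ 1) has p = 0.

b = (15/112, 975/1168, 16/511)
c = (0, 8/15, 7/4)
Ac = (0, 0, 511/96)
Σ b_i: 15/112·1 + 975/1168·1 + 16/511·1 = 1 ✓
b·c: 975/1168·8/15 + 16/511·7/4 = 1/2 ✓
b·c²: 975/1168·64/225 + 16/511·49/16 = 1/3 ✓
b·Ac: 16/511·511/96 = 1/6 ✓; 3 stages ⇒ order 3.

3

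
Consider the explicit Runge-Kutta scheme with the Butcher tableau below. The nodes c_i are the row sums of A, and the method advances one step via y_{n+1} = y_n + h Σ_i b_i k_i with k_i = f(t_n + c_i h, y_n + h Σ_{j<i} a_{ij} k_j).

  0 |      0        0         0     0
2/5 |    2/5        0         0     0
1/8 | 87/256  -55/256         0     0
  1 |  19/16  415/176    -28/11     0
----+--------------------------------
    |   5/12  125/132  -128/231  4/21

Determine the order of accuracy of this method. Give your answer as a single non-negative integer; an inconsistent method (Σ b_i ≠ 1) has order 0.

b = (5/12, 125/132, -128/231, 4/21)
c = (0, 2/5, 1/8, 1)
Ac = (0, 0, -11/128, 5/8)
Σ b_i: 5/12·1 + 125/132·1 + (-128/231)·1 + 4/21·1 = 1 ✓
b·c: 125/132·2/5 + (-128/231)·1/8 + 4/21·1 = 1/2 ✓
b·c²: 125/132·4/25 + (-128/231)·1/64 + 4/21·1 = 1/3 ✓
b·Ac: (-128/231)·(-11/128) + 4/21·5/8 = 1/6 ✓
b·c³: 125/132·8/125 + (-128/231)·1/512 + 4/21·1 = 1/4 ✓
b·(c∘Ac): (-128/231)·(-11/1024) + 4/21·5/8 = 1/8 ✓
b·Ac²: (-128/231)·(-11/320) + 4/21·27/80 = 1/12 ✓
b·A²c: 4/21·7/32 = 1/24 ✓; 4 stages ⇒ order 4.

4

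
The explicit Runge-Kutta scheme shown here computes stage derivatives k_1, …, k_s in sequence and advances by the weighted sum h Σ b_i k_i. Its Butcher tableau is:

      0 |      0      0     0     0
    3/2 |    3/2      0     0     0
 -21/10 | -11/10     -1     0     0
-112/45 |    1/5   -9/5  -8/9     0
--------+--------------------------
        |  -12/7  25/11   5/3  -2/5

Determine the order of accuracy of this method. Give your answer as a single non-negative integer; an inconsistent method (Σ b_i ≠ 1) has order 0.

0

b = (-12/7, 25/11, 5/3, -2/5)
c = (0, 3/2, -21/10, -112/45)
Ac = (0, 0, -3/2, -5/6)
Σ b_i: (-12/7)·1 + 25/11·1 + 5/3·1 + (-2/5)·1 = 2108/1155 ≠ 1 ⇒ order 0.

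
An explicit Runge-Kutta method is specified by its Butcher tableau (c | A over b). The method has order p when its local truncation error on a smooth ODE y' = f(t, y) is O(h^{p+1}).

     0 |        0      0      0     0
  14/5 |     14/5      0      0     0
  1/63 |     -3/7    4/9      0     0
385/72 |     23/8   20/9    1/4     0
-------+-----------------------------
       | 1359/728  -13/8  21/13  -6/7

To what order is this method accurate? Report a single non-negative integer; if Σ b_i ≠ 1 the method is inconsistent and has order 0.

b = (1359/728, -13/8, 21/13, -6/7)
c = (0, 14/5, 1/63, 385/72)
Ac = (0, 0, 56/45, 523/84)
Σ b_i: 1359/728·1 + (-13/8)·1 + 21/13·1 + (-6/7)·1 = 1 ✓
b·c: (-13/8)·14/5 + 21/13·1/63 + (-6/7)·385/72 = -592/65 ≠ 1/2 ⇒ order 1.

1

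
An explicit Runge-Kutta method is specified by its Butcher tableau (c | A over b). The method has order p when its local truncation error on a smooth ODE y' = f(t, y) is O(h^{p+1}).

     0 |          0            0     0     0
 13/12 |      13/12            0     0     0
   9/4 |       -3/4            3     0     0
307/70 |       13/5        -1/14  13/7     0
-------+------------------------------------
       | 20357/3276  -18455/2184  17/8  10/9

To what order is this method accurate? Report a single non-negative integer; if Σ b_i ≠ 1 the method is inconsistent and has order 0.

2

b = (20357/3276, -18455/2184, 17/8, 10/9)
c = (0, 13/12, 9/4, 307/70)
Ac = (0, 0, 13/4, 689/168)
Σ b_i: 20357/3276·1 + (-18455/2184)·1 + 17/8·1 + 10/9·1 = 1 ✓
b·c: (-18455/2184)·13/12 + 17/8·9/4 + 10/9·307/70 = 1/2 ✓
b·c²: (-18455/2184)·169/144 + 17/8·81/16 + 10/9·94249/4900 = 9403819/423360 ≠ 1/3 ⇒ order 2.
b·Ac: 17/8·13/4 + 10/9·689/168 = 69329/6048 ≠ 1/6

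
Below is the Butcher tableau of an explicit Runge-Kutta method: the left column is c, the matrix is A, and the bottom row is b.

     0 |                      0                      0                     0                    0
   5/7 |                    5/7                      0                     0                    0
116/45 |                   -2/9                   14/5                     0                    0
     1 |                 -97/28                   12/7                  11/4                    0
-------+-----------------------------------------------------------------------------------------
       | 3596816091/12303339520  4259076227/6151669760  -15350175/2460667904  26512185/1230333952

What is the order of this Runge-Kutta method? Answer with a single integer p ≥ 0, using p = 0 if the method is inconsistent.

b = (3596816091/12303339520, 4259076227/6151669760, -15350175/2460667904, 26512185/1230333952)
c = (0, 5/7, 116/45, 1)
Ac = (0, 0, 2, 18331/2205)
Σ b_i: 3596816091/12303339520·1 + 4259076227/6151669760·1 + (-15350175/2460667904)·1 + 26512185/1230333952·1 = 1 ✓
b·c: 4259076227/6151669760·5/7 + (-15350175/2460667904)·116/45 + 26512185/1230333952·1 = 1/2 ✓
b·c²: 4259076227/6151669760·25/49 + (-15350175/2460667904)·13456/2025 + 26512185/1230333952·1 = 1/3 ✓
b·Ac: (-15350175/2460667904)·2 + 26512185/1230333952·18331/2205 = 1/6 ✓
b·c³: 4259076227/6151669760·125/343 + (-15350175/2460667904)·1560896/91125 + 26512185/1230333952·1 = 97085789587/581332792320 ≠ 1/4 ⇒ order 3.
b·(c∘Ac): (-15350175/2460667904)·232/45 + 26512185/1230333952·18331/2205 = 542509481/3691001856 ≠ 1/8
b·Ac²: (-15350175/2460667904)·10/7 + 26512185/1230333952·13299872/694575 = 469378314787/1162665584640 ≠ 1/12
b·A²c: 26512185/1230333952·11/2 = 291634035/2460667904 ≠ 1/24

3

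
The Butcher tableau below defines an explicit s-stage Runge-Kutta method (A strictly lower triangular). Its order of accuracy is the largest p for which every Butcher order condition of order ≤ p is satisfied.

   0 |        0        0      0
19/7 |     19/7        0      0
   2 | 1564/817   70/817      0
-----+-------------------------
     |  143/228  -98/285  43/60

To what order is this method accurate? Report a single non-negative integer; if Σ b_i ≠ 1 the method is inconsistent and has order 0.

3

b = (143/228, -98/285, 43/60)
c = (0, 19/7, 2)
Ac = (0, 0, 10/43)
Σ b_i: 143/228·1 + (-98/285)·1 + 43/60·1 = 1 ✓
b·c: (-98/285)·19/7 + 43/60·2 = 1/2 ✓
b·c²: (-98/285)·361/49 + 43/60·4 = 1/3 ✓
b·Ac: 43/60·10/43 = 1/6 ✓; 3 stages ⇒ order 3.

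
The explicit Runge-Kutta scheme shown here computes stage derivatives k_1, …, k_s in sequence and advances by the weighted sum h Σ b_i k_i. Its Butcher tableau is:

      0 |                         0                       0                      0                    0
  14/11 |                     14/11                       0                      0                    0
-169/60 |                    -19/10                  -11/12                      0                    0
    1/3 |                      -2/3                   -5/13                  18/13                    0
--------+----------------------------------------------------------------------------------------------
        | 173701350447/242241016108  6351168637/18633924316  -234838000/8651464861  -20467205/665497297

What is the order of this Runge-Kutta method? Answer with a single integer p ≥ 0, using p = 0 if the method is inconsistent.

b = (173701350447/242241016108, 6351168637/18633924316, -234838000/8651464861, -20467205/665497297)
c = (0, 14/11, -169/60, 1/3)
Ac = (0, 0, -7/6, -6277/1430)
Σ b_i: 173701350447/242241016108·1 + 6351168637/18633924316·1 + (-234838000/8651464861)·1 + (-20467205/665497297)·1 = 1 ✓
b·c: 6351168637/18633924316·14/11 + (-234838000/8651464861)·(-169/60) + (-20467205/665497297)·1/3 = 1/2 ✓
b·c²: 6351168637/18633924316·196/121 + (-234838000/8651464861)·28561/3600 + (-20467205/665497297)·1/9 = 1/3 ✓
b·Ac: (-234838000/8651464861)·(-7/6) + (-20467205/665497297)·(-6277/1430) = 1/6 ✓
b·c³: 6351168637/18633924316·2744/1331 + (-234838000/8651464861)·(-4826809/216000) + (-20467205/665497297)·1/27 = 31339647505/23957902692 ≠ 1/4 ⇒ order 3.
b·(c∘Ac): (-234838000/8651464861)·1183/360 + (-20467205/665497297)·(-6277/4290) = -6883068839/155726367498 ≠ 1/8
b·Ac²: (-234838000/8651464861)·(-49/33) + (-20467205/665497297)·3259881/314600 = -244540449941/878456432040 ≠ 1/12
b·A²c: (-20467205/665497297)·(-21/13) = 429811305/8651464861 ≠ 1/24

3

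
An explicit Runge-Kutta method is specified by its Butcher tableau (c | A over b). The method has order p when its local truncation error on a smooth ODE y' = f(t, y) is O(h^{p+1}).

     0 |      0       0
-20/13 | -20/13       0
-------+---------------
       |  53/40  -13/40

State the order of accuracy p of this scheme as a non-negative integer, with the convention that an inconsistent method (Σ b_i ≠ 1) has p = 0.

b = (53/40, -13/40)
c = (0, -20/13)
Σ b_i: 53/40·1 + (-13/40)·1 = 1 ✓
b·c: (-13/40)·(-20/13) = 1/2 ✓; 2 stages ⇒ order 2.

2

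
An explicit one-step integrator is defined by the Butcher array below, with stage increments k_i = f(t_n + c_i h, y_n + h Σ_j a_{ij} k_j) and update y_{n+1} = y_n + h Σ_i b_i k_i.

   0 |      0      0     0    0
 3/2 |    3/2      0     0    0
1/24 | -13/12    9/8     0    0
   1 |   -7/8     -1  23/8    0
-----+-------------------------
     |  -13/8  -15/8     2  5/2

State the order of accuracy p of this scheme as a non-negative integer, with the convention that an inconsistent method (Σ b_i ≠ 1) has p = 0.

1

b = (-13/8, -15/8, 2, 5/2)
c = (0, 3/2, 1/24, 1)
Ac = (0, 0, 27/16, -265/192)
Σ b_i: (-13/8)·1 + (-15/8)·1 + 2·1 + 5/2·1 = 1 ✓
b·c: (-15/8)·3/2 + 2·1/24 + 5/2·1 = -11/48 ≠ 1/2 ⇒ order 1.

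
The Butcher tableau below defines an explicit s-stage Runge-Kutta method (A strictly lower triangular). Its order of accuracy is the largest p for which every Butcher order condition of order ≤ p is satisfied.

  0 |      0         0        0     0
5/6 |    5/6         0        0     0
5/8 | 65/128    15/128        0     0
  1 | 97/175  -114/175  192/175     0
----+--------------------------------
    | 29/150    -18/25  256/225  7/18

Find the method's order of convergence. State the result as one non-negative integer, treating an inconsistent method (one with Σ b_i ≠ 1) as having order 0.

4

b = (29/150, -18/25, 256/225, 7/18)
c = (0, 5/6, 5/8, 1)
Ac = (0, 0, 25/256, 1/7)
Σ b_i: 29/150·1 + (-18/25)·1 + 256/225·1 + 7/18·1 = 1 ✓
b·c: (-18/25)·5/6 + 256/225·5/8 + 7/18·1 = 1/2 ✓
b·c²: (-18/25)·25/36 + 256/225·25/64 + 7/18·1 = 1/3 ✓
b·Ac: 256/225·25/256 + 7/18·1/7 = 1/6 ✓
b·c³: (-18/25)·125/216 + 256/225·125/512 + 7/18·1 = 1/4 ✓
b·(c∘Ac): 256/225·125/2048 + 7/18·1/7 = 1/8 ✓
b·Ac²: 256/225·125/1536 + 7/18·(-1/42) = 1/12 ✓
b·A²c: 7/18·3/28 = 1/24 ✓; 4 stages ⇒ order 4.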